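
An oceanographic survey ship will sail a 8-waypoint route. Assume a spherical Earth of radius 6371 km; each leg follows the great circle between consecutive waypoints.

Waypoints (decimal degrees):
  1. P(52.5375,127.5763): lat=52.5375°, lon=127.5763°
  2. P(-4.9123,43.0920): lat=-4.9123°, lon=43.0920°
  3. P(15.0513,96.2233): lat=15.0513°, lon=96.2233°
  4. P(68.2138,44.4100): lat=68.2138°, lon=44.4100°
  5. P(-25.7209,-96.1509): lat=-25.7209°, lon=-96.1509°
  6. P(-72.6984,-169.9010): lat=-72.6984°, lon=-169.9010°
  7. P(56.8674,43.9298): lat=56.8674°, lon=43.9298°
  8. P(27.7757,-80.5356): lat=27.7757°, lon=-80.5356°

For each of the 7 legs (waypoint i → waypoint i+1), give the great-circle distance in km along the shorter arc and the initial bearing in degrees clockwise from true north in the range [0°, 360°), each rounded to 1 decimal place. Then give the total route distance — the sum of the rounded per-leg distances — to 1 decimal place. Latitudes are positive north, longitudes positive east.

Leg 1: φ1=0.9169524, φ2=-0.0857358, Δφ=-1.0026882, Δλ=-1.4745292 rad; a=sin²(Δφ/2)+cosφ1·cosφ2·sin²(Δλ/2)=0.5048605090; c=2·atan2(√a, √(1-a))=1.580517498; dist=6371·c=10069.477 ≈ 10069.5 km; running total=10069.5 km
Leg 1 bearing: y=sinΔλ·cosφ2=-0.99171384, x=cosφ1·sinφ2-sinφ1·cosφ2·cosΔλ=-0.12809824; θ=atan2(y, x)=-97.3601° <0 so +360° → 262.6399° ≈ 262.6°
Leg 2: φ1=-0.0857358, φ2=0.2626947, Δφ=0.3484306, Δλ=0.9273161 rad; a=sin²(Δφ/2)+cosφ1·cosφ2·sin²(Δλ/2)=0.2224825165; c=2·atan2(√a, √(1-a))=0.982391325; dist=6371·c=6258.815 ≈ 6258.8 km; running total=16328.3 km
Leg 2 bearing: y=sinΔλ·cosφ2=0.77256707, x=cosφ1·sinφ2-sinφ1·cosφ2·cosΔλ=0.30834445; θ=atan2(y, x)=68.2422° ≈ 68.2°
Leg 3: φ1=0.2626947, φ2=1.1905554, Δφ=0.9278607, Δλ=-0.9043127 rad; a=sin²(Δφ/2)+cosφ1·cosφ2·sin²(Δλ/2)=0.2686423509; c=2·atan2(√a, √(1-a))=1.089740650; dist=6371·c=6942.738 ≈ 6942.7 km; running total=23271.0 km
Leg 3 bearing: y=sinΔλ·cosφ2=-0.29171949, x=cosφ1·sinφ2-sinφ1·cosφ2·cosΔλ=0.83713457; θ=atan2(y, x)=-19.2121° <0 so +360° → 340.7879° ≈ 340.8°
Leg 4: φ1=1.1905554, φ2=-0.4489144, Δφ=-1.6394698, Δλ=-2.4532505 rad; a=sin²(Δφ/2)+cosφ1·cosφ2·sin²(Δλ/2)=0.8306124521; c=2·atan2(√a, √(1-a))=2.293246712; dist=6371·c=14610.275 ≈ 14610.3 km; running total=37881.3 km
Leg 4 bearing: y=sinΔλ·cosφ2=-0.57231559, x=cosφ1·sinφ2-sinφ1·cosφ2·cosΔλ=0.48501185; θ=atan2(y, x)=-49.7202° <0 so +360° → 310.2798° ≈ 310.3°
Leg 5: φ1=-0.4489144, φ2=-1.2688264, Δφ=-0.8199120, Δλ=-1.2871821 rad; a=sin²(Δφ/2)+cosφ1·cosφ2·sin²(Δλ/2)=0.2553368421; c=2·atan2(√a, √(1-a))=1.059479226; dist=6371·c=6749.942 ≈ 6749.9 km; running total=44631.2 km
Leg 5 bearing: y=sinΔλ·cosφ2=-0.28552045, x=cosφ1·sinφ2-sinφ1·cosφ2·cosΔλ=-0.82403752; θ=atan2(y, x)=-160.8893° <0 so +360° → 199.1107° ≈ 199.1°
Leg 6: φ1=-1.2688264, φ2=0.9925234, Δφ=2.2613498, Δλ=3.7320515 rad; a=sin²(Δφ/2)+cosφ1·cosφ2·sin²(Δλ/2)=0.9672739372; c=2·atan2(√a, √(1-a))=2.777782668; dist=6371·c=17697.253 ≈ 17697.3 km; running total=62328.5 km
Leg 6 bearing: y=sinΔλ·cosφ2=-0.30430335, x=cosφ1·sinφ2-sinφ1·cosφ2·cosΔλ=-0.18444442; θ=atan2(y, x)=-121.2209° <0 so +360° → 238.7791° ≈ 238.8°
Leg 7: φ1=0.9925234, φ2=0.4847774, Δφ=-0.5077460, Δλ=-2.1723310 rad; a=sin²(Δφ/2)+cosφ1·cosφ2·sin²(Δλ/2)=0.4417161362; c=2·atan2(√a, √(1-a))=1.453962984; dist=6371·c=9263.198 ≈ 9263.2 km; running total=71591.7 km
Leg 7 bearing: y=sinΔλ·cosφ2=-0.72947180, x=cosφ1·sinφ2-sinφ1·cosφ2·cosΔλ=0.67400509; θ=atan2(y, x)=-47.2632° <0 so +360° → 312.7368° ≈ 312.7°

Leg 1: dist=10069.5 km, bearing=262.6°
Leg 2: dist=6258.8 km, bearing=68.2°
Leg 3: dist=6942.7 km, bearing=340.8°
Leg 4: dist=14610.3 km, bearing=310.3°
Leg 5: dist=6749.9 km, bearing=199.1°
Leg 6: dist=17697.3 km, bearing=238.8°
Leg 7: dist=9263.2 km, bearing=312.7°
Total: 71591.7 km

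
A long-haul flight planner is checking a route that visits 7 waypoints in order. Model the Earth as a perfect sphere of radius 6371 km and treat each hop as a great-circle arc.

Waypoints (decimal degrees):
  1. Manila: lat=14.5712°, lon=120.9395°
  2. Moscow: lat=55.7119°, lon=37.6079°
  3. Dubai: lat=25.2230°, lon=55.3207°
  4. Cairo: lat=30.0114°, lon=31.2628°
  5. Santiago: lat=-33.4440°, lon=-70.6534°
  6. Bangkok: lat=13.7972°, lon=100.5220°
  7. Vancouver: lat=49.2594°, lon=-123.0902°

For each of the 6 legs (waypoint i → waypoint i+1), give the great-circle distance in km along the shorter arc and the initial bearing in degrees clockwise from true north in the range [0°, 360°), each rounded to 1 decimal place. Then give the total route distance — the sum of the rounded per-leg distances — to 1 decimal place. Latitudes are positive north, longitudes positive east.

Leg 1: dist=8258.0 km, bearing=324.5°
Leg 2: dist=3682.3 km, bearing=149.7°
Leg 3: dist=2424.5 km, bearing=288.1°
Leg 4: dist=12803.1 km, bearing=244.4°
Leg 5: dist=17655.4 km, bearing=155.7°
Leg 6: dist=11803.6 km, bearing=27.9°
Total: 56626.9 km

Leg 1: φ1=0.2543154, φ2=0.9723561, Δφ=0.7180407, Δλ=-1.4544108 rad; a=sin²(Δφ/2)+cosφ1·cosφ2·sin²(Δλ/2)=0.3644120484; c=2·atan2(√a, √(1-a))=1.296181825; dist=6371·c=8257.974 ≈ 8258.0 km; running total=8258.0 km
Leg 1 bearing: y=sinΔλ·cosφ2=-0.55954328, x=cosφ1·sinφ2-sinφ1·cosφ2·cosΔλ=0.78318258; θ=atan2(y, x)=-35.5438° <0 so +360° → 324.4562° ≈ 324.5°
Leg 2: φ1=0.9723561, φ2=0.4402244, Δφ=-0.5321317, Δλ=0.3091467 rad; a=sin²(Δφ/2)+cosφ1·cosφ2·sin²(Δλ/2)=0.0812164280; c=2·atan2(√a, √(1-a))=0.577981477; dist=6371·c=3682.320 ≈ 3682.3 km; running total=11940.3 km
Leg 2 bearing: y=sinΔλ·cosφ2=0.27523788, x=cosφ1·sinφ2-sinφ1·cosφ2·cosΔλ=-0.47193791; θ=atan2(y, x)=149.7489° ≈ 149.7°
Leg 3: φ1=0.4402244, φ2=0.5237977, Δφ=0.0835733, Δλ=-0.4198896 rad; a=sin²(Δφ/2)+cosφ1·cosφ2·sin²(Δλ/2)=0.0357690206; c=2·atan2(√a, √(1-a))=0.380546043; dist=6371·c=2424.459 ≈ 2424.5 km; running total=14364.8 km
Leg 3 bearing: y=sinΔλ·cosφ2=-0.35300302, x=cosφ1·sinφ2-sinφ1·cosφ2·cosΔλ=0.11553034; θ=atan2(y, x)=-71.8778° <0 so +360° → 288.1222° ≈ 288.1°
Leg 4: φ1=0.5237977, φ2=-0.5837079, Δφ=-1.1075057, Δλ=-1.7787733 rad; a=sin²(Δφ/2)+cosφ1·cosφ2·sin²(Δλ/2)=0.7124242820; c=2·atan2(√a, √(1-a))=2.009590922; dist=6371·c=12803.104 ≈ 12803.1 km; running total=27167.9 km
Leg 4 bearing: y=sinΔλ·cosφ2=-0.81644356, x=cosφ1·sinφ2-sinφ1·cosφ2·cosΔλ=-0.39105449; θ=atan2(y, x)=-115.5932° <0 so +360° → 244.4068° ≈ 244.4°
Leg 5: φ1=-0.5837079, φ2=0.2408066, Δφ=0.8245145, Δλ=2.9875743 rad; a=sin²(Δφ/2)+cosφ1·cosφ2·sin²(Δλ/2)=0.9660953622; c=2·atan2(√a, √(1-a))=2.771215029; dist=6371·c=17655.411 ≈ 17655.4 km; running total=44823.3 km
Leg 5 bearing: y=sinΔλ·cosφ2=0.14898361, x=cosφ1·sinφ2-sinφ1·cosφ2·cosΔλ=-0.32988534; θ=atan2(y, x)=155.6950° ≈ 155.7°
Leg 6: φ1=0.2408066, φ2=0.8597387, Δφ=0.6189322, Δλ=-3.9027691 rad; a=sin²(Δφ/2)+cosφ1·cosφ2·sin²(Δλ/2)=0.6390979804; c=2·atan2(√a, √(1-a))=1.852711742; dist=6371·c=11803.627 ≈ 11803.6 km; running total=56626.9 km
Leg 6 bearing: y=sinΔλ·cosφ2=0.45017079, x=cosφ1·sinφ2-sinφ1·cosφ2·cosΔλ=0.84850060; θ=atan2(y, x)=27.9481° ≈ 27.9°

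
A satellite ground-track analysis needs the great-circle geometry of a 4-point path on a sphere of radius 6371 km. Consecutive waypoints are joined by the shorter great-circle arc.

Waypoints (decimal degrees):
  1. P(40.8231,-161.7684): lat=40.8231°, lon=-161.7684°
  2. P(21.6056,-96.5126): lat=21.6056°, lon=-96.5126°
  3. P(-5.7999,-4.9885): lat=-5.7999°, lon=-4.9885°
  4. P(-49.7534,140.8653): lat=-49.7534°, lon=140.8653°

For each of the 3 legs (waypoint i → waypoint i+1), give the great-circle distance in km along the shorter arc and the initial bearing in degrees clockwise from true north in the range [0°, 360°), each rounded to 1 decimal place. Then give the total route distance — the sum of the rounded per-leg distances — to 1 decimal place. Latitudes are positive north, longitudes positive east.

Leg 1: φ1=0.7124975, φ2=0.3770889, Δφ=-0.3354086, Δλ=1.1389286 rad; a=sin²(Δφ/2)+cosφ1·cosφ2·sin²(Δλ/2)=0.2323994332; c=2·atan2(√a, √(1-a))=1.006050492; dist=6371·c=6409.548 ≈ 6409.5 km; running total=6409.5 km
Leg 1 bearing: y=sinΔλ·cosφ2=0.84437689, x=cosφ1·sinφ2-sinφ1·cosφ2·cosΔλ=0.02423668; θ=atan2(y, x)=88.3559° ≈ 88.4°
Leg 2: φ1=0.3770889, φ2=-0.1012274, Δφ=-0.4783162, Δλ=1.5973969 rad; a=sin²(Δφ/2)+cosφ1·cosφ2·sin²(Δλ/2)=0.5309059817; c=2·atan2(√a, √(1-a))=1.632647719; dist=6371·c=10401.599 ≈ 10401.6 km; running total=16811.1 km
Leg 2 bearing: y=sinΔλ·cosφ2=0.99452892, x=cosφ1·sinφ2-sinφ1·cosφ2·cosΔλ=-0.08421107; θ=atan2(y, x)=94.8399° ≈ 94.8°
Leg 3: φ1=-0.1012274, φ2=-0.8683606, Δφ=-0.7671333, Δλ=2.5456290 rad; a=sin²(Δφ/2)+cosφ1·cosφ2·sin²(Δλ/2)=0.7274153514; c=2·atan2(√a, √(1-a))=2.042978434; dist=6371·c=13015.816 ≈ 13015.8 km; running total=29826.9 km
Leg 3 bearing: y=sinΔλ·cosφ2=0.36264817, x=cosφ1·sinφ2-sinφ1·cosφ2·cosΔλ=-0.81339740; θ=atan2(y, x)=155.9706° ≈ 156.0°

Leg 1: dist=6409.5 km, bearing=88.4°
Leg 2: dist=10401.6 km, bearing=94.8°
Leg 3: dist=13015.8 km, bearing=156.0°
Total: 29826.9 km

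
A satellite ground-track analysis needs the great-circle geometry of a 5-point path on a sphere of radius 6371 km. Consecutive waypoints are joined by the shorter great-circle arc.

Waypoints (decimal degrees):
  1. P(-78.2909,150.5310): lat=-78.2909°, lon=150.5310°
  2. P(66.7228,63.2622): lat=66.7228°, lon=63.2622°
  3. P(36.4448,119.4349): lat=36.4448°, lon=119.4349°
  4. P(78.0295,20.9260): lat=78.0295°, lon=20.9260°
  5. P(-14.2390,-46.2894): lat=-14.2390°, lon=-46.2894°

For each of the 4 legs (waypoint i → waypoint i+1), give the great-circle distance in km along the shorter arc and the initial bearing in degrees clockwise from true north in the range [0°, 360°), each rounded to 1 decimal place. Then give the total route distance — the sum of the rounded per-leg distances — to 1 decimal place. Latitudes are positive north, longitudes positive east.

Leg 1: dist=17078.9 km, bearing=297.4°
Leg 2: dist=4862.0 km, bearing=104.8°
Leg 3: dist=6248.0 km, bearing=345.7°
Leg 4: dist=11049.1 km, bearing=244.9°
Total: 39238.0 km

Leg 1: φ1=-1.3664340, φ2=1.1645325, Δφ=2.5309665, Δλ=-1.5231279 rad; a=sin²(Δφ/2)+cosφ1·cosφ2·sin²(Δλ/2)=0.9478332996; c=2·atan2(√a, √(1-a))=2.680724173; dist=6371·c=17078.894 ≈ 17078.9 km; running total=17078.9 km
Leg 1 bearing: y=sinΔλ·cosφ2=-0.39473109, x=cosφ1·sinφ2-sinφ1·cosφ2·cosΔλ=0.20486265; θ=atan2(y, x)=-62.5710° <0 so +360° → 297.4290° ≈ 297.4°
Leg 2: φ1=1.1645325, φ2=0.6360818, Δφ=-0.5284508, Δλ=0.9803986 rad; a=sin²(Δφ/2)+cosφ1·cosφ2·sin²(Δλ/2)=0.1386680534; c=2·atan2(√a, √(1-a))=0.763147718; dist=6371·c=4862.014 ≈ 4862.0 km; running total=21940.9 km
Leg 2 bearing: y=sinΔλ·cosφ2=0.66825517, x=cosφ1·sinφ2-sinφ1·cosφ2·cosΔλ=-0.17661237; θ=atan2(y, x)=104.8041° ≈ 104.8°
Leg 3: φ1=0.6360818, φ2=1.3618717, Δφ=0.7257899, Δλ=-1.7193046 rad; a=sin²(Δφ/2)+cosφ1·cosφ2·sin²(Δλ/2)=0.2217783598; c=2·atan2(√a, √(1-a))=0.980697330; dist=6371·c=6248.023 ≈ 6248.0 km; running total=28188.9 km
Leg 3 bearing: y=sinΔλ·cosφ2=-0.20512508, x=cosφ1·sinφ2-sinφ1·cosφ2·cosΔλ=0.80516742; θ=atan2(y, x)=-14.2927° <0 so +360° → 345.7073° ≈ 345.7°
Leg 4: φ1=1.3618717, φ2=-0.2485174, Δφ=-1.6103891, Δλ=-1.1731300 rad; a=sin²(Δφ/2)+cosφ1·cosφ2·sin²(Δλ/2)=0.5813818669; c=2·atan2(√a, √(1-a))=1.734287423; dist=6371·c=11049.145 ≈ 11049.1 km; running total=39238.0 km
Leg 4 bearing: y=sinΔλ·cosφ2=-0.89364273, x=cosφ1·sinφ2-sinφ1·cosφ2·cosΔλ=-0.41822318; θ=atan2(y, x)=-115.0795° <0 so +360° → 244.9205° ≈ 244.9°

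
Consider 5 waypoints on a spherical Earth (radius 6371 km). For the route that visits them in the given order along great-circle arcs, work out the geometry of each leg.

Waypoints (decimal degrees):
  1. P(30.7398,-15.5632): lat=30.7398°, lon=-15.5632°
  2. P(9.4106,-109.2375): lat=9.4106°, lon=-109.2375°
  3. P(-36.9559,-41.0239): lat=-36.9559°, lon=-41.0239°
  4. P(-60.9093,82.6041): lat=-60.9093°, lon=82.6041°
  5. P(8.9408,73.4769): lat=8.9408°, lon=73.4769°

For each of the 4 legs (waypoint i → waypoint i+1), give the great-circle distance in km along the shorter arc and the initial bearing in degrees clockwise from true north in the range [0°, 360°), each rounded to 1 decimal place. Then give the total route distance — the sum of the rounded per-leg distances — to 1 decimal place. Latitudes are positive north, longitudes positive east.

Leg 1: dist=9821.3 km, bearing=280.0°
Leg 2: dist=8761.8 km, bearing=130.8°
Leg 3: dist=7998.1 km, bearing=154.8°
Leg 4: dist=7808.2 km, bearing=350.4°
Total: 34389.4 km

Leg 1: φ1=0.5365107, φ2=0.1642460, Δφ=-0.3722648, Δλ=-1.6349250 rad; a=sin²(Δφ/2)+cosφ1·cosφ2·sin²(Δλ/2)=0.4853818031; c=2·atan2(√a, √(1-a))=1.541555766; dist=6371·c=9821.252 ≈ 9821.3 km; running total=9821.3 km
Leg 1 bearing: y=sinΔλ·cosφ2=-0.98451406, x=cosφ1·sinφ2-sinφ1·cosφ2·cosΔλ=0.17285053; θ=atan2(y, x)=-80.0421° <0 so +360° → 279.9579° ≈ 280.0°
Leg 2: φ1=0.1642460, φ2=-0.6450021, Δφ=-0.8092481, Δλ=1.1905519 rad; a=sin²(Δφ/2)+cosφ1·cosφ2·sin²(Δλ/2)=0.4028547043; c=2·atan2(√a, √(1-a))=1.375262118; dist=6371·c=8761.795 ≈ 8761.8 km; running total=18583.1 km
Leg 2 bearing: y=sinΔλ·cosφ2=0.74202204, x=cosφ1·sinφ2-sinφ1·cosφ2·cosΔλ=-0.64160304; θ=atan2(y, x)=130.8489° ≈ 130.8°
Leg 3: φ1=-0.6450021, φ2=-1.0630678, Δφ=-0.4180657, Δλ=2.1577156 rad; a=sin²(Δφ/2)+cosφ1·cosφ2·sin²(Δλ/2)=0.3449002212; c=2·atan2(√a, √(1-a))=1.255393389; dist=6371·c=7998.111 ≈ 7998.1 km; running total=26581.2 km
Leg 3 bearing: y=sinΔλ·cosφ2=0.40482940, x=cosφ1·sinφ2-sinφ1·cosφ2·cosΔλ=-0.86016823; θ=atan2(y, x)=154.7965° ≈ 154.8°
Leg 4: φ1=-1.0630678, φ2=0.1560464, Δφ=1.2191142, Δλ=-0.1592997 rad; a=sin²(Δφ/2)+cosφ1·cosφ2·sin²(Δλ/2)=0.3308018239; c=2·atan2(√a, √(1-a))=1.225584141; dist=6371·c=7808.197 ≈ 7808.2 km; running total=34389.4 km
Leg 4 bearing: y=sinΔλ·cosφ2=-0.15669940, x=cosφ1·sinφ2-sinφ1·cosφ2·cosΔλ=0.92786486; θ=atan2(y, x)=-9.5858° <0 so +360° → 350.4142° ≈ 350.4°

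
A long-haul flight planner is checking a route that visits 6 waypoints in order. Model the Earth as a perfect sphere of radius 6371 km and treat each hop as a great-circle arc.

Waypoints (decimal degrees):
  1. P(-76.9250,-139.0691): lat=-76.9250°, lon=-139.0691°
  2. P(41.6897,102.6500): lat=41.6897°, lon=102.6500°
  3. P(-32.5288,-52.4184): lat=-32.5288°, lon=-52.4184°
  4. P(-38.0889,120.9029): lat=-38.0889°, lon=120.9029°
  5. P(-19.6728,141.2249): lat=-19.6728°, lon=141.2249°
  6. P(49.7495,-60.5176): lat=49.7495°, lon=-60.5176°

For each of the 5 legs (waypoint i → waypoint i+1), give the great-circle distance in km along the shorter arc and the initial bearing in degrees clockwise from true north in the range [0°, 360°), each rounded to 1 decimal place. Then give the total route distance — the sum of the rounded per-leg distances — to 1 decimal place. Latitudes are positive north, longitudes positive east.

Leg 1: dist=15201.5 km, bearing=253.5°
Leg 2: dist=17592.5 km, bearing=286.7°
Leg 3: dist=12132.4 km, bearing=174.4°
Leg 4: dist=2834.4 km, bearing=49.5°
Leg 5: dist=16155.8 km, bearing=24.9°
Total: 63916.6 km

Leg 1: φ1=-1.3425945, φ2=0.7276225, Δφ=2.0702171, Δλ=4.2187942 rad; a=sin²(Δφ/2)+cosφ1·cosφ2·sin²(Δλ/2)=0.8639472233; c=2·atan2(√a, √(1-a))=2.386042540; dist=6371·c=15201.477 ≈ 15201.5 km; running total=15201.5 km
Leg 1 bearing: y=sinΔλ·cosφ2=-0.65762128, x=cosφ1·sinφ2-sinφ1·cosφ2·cosΔλ=-0.19417500; θ=atan2(y, x)=-106.4502° <0 so +360° → 253.5498° ≈ 253.5°
Leg 2: φ1=0.7276225, φ2=-0.5677347, Δφ=-1.2953572, Δλ=-2.7064541 rad; a=sin²(Δφ/2)+cosφ1·cosφ2·sin²(Δλ/2)=0.9642865409; c=2·atan2(√a, √(1-a))=2.761345901; dist=6371·c=17592.535 ≈ 17592.5 km; running total=32794.0 km
Leg 2 bearing: y=sinΔλ·cosφ2=-0.35540597, x=cosφ1·sinφ2-sinφ1·cosφ2·cosΔλ=0.10695152; θ=atan2(y, x)=-73.2520° <0 so +360° → 286.7480° ≈ 286.7°
Leg 3: φ1=-0.5677347, φ2=-0.6647767, Δφ=-0.0970421, Δλ=3.0250273 rad; a=sin²(Δφ/2)+cosφ1·cosφ2·sin²(Δλ/2)=0.6636833158; c=2·atan2(√a, √(1-a))=1.904311616; dist=6371·c=12132.369 ≈ 12132.4 km; running total=44926.4 km
Leg 3 bearing: y=sinΔλ·cosφ2=0.09153563, x=cosφ1·sinφ2-sinφ1·cosφ2·cosΔλ=-0.94045325; θ=atan2(y, x)=174.4408° ≈ 174.4°
Leg 4: φ1=-0.6647767, φ2=-0.3433551, Δφ=0.3214216, Δλ=0.3546858 rad; a=sin²(Δφ/2)+cosφ1·cosφ2·sin²(Δλ/2)=0.0486714571; c=2·atan2(√a, √(1-a))=0.444892148; dist=6371·c=2834.408 ≈ 2834.4 km; running total=47760.8 km
Leg 4 bearing: y=sinΔλ·cosφ2=0.32702426, x=cosφ1·sinφ2-sinφ1·cosφ2·cosΔλ=0.27975940; θ=atan2(y, x)=49.4540° ≈ 49.5°
Leg 5: φ1=-0.3433551, φ2=0.8682926, Δφ=1.2116477, Δλ=-3.5210709 rad; a=sin²(Δφ/2)+cosφ1·cosφ2·sin²(Δλ/2)=0.9110356865; c=2·atan2(√a, √(1-a))=2.535835766; dist=6371·c=16155.810 ≈ 16155.8 km; running total=63916.6 km
Leg 5 bearing: y=sinΔλ·cosφ2=0.23934996, x=cosφ1·sinφ2-sinφ1·cosφ2·cosΔλ=0.51663358; θ=atan2(y, x)=24.8577° ≈ 24.9°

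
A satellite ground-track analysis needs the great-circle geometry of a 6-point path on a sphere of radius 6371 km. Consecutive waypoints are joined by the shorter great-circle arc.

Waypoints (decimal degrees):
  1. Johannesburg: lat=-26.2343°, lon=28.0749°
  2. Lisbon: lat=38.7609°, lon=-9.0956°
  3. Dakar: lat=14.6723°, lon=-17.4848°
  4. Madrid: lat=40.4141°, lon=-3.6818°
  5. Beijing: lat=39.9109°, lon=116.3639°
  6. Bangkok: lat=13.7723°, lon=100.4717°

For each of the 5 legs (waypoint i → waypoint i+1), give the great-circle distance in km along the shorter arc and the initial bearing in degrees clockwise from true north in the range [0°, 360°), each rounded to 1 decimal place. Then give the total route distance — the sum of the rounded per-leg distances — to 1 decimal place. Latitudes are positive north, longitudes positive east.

Leg 1: dist=8195.5 km, bearing=330.6°
Leg 2: dist=2801.9 km, bearing=199.4°
Leg 3: dist=3160.1 km, bearing=22.4°
Leg 4: dist=9218.4 km, bearing=42.0°
Leg 5: dist=3294.4 km, bearing=212.5°
Total: 26670.3 km

Leg 1: φ1=-0.4578749, φ2=0.6765053, Δφ=1.1343802, Δλ=-0.6487476 rad; a=sin²(Δφ/2)+cosφ1·cosφ2·sin²(Δλ/2)=0.3597021236; c=2·atan2(√a, √(1-a))=1.286381586; dist=6371·c=8195.537 ≈ 8195.5 km; running total=8195.5 km
Leg 1 bearing: y=sinΔλ·cosφ2=-0.47112561, x=cosφ1·sinφ2-sinφ1·cosφ2·cosΔλ=0.83624559; θ=atan2(y, x)=-29.3961° <0 so +360° → 330.6039° ≈ 330.6°
Leg 2: φ1=0.6765053, φ2=0.2560799, Δφ=-0.4204254, Δλ=-0.1464192 rad; a=sin²(Δφ/2)+cosφ1·cosφ2·sin²(Δλ/2)=0.0475780598; c=2·atan2(√a, √(1-a))=0.439783447; dist=6371·c=2801.860 ≈ 2801.9 km; running total=10997.4 km
Leg 2 bearing: y=sinΔλ·cosφ2=-0.14113891, x=cosφ1·sinφ2-sinφ1·cosφ2·cosΔλ=-0.40166822; θ=atan2(y, x)=-160.6395° <0 so +360° → 199.3605° ≈ 199.4°
Leg 3: φ1=0.2560799, φ2=0.7053591, Δφ=0.4492792, Δλ=0.2409078 rad; a=sin²(Δφ/2)+cosφ1·cosφ2·sin²(Δλ/2)=0.0602549266; c=2·atan2(√a, √(1-a))=0.496006496; dist=6371·c=3160.057 ≈ 3160.1 km; running total=14157.5 km
Leg 3 bearing: y=sinΔλ·cosφ2=0.18165303, x=cosφ1·sinφ2-sinφ1·cosφ2·cosΔλ=0.43988551; θ=atan2(y, x)=22.4384° ≈ 22.4°
Leg 4: φ1=0.7053591, φ2=0.6965766, Δφ=-0.0087825, Δλ=2.0951927 rad; a=sin²(Δφ/2)+cosφ1·cosφ2·sin²(Δλ/2)=0.4382287044; c=2·atan2(√a, √(1-a))=1.446937290; dist=6371·c=9218.437 ≈ 9218.4 km; running total=23375.9 km
Leg 4 bearing: y=sinΔλ·cosφ2=0.66397270, x=cosφ1·sinφ2-sinφ1·cosφ2·cosΔλ=0.73748049; θ=atan2(y, x)=41.9975° ≈ 42.0°
Leg 5: φ1=0.6965766, φ2=0.2403720, Δφ=-0.4562046, Δλ=-0.2773712 rad; a=sin²(Δφ/2)+cosφ1·cosφ2·sin²(Δλ/2)=0.0653717930; c=2·atan2(√a, √(1-a))=0.517100135; dist=6371·c=3294.445 ≈ 3294.4 km; running total=26670.3 km
Leg 5 bearing: y=sinΔλ·cosφ2=-0.26595559, x=cosφ1·sinφ2-sinφ1·cosφ2·cosΔλ=-0.41672643; θ=atan2(y, x)=-147.4539° <0 so +360° → 212.5461° ≈ 212.5°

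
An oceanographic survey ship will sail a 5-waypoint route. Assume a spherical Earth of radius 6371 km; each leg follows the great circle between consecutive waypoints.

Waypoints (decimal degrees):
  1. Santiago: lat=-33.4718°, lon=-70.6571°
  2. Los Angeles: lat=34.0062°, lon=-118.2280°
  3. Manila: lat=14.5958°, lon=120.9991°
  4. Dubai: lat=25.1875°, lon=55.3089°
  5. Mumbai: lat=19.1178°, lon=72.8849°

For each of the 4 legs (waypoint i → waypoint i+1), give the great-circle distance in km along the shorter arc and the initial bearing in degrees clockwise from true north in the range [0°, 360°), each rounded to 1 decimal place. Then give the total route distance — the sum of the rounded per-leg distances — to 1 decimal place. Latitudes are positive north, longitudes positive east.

Leg 1: dist=8996.2 km, bearing=321.7°
Leg 2: dist=11746.1 km, bearing=300.3°
Leg 3: dist=6906.5 km, bearing=291.1°
Leg 4: dist=1929.7 km, bearing=107.0°
Total: 29578.5 km

Leg 1: φ1=-0.5841931, φ2=0.5935202, Δφ=1.1777133, Δλ=-0.8302688 rad; a=sin²(Δφ/2)+cosφ1·cosφ2·sin²(Δλ/2)=0.4209607952; c=2·atan2(√a, √(1-a))=1.412052037; dist=6371·c=8996.184 ≈ 8996.2 km; running total=8996.2 km
Leg 1 bearing: y=sinΔλ·cosφ2=-0.61187855, x=cosφ1·sinφ2-sinφ1·cosφ2·cosΔλ=0.77499410; θ=atan2(y, x)=-38.2920° <0 so +360° → 321.7080° ≈ 321.7°
Leg 2: φ1=0.5935202, φ2=0.2547448, Δφ=-0.3387754, Δλ=4.1753006 rad; a=sin²(Δφ/2)+cosφ1·cosφ2·sin²(Δλ/2)=0.6347543898; c=2·atan2(√a, √(1-a))=1.843679227; dist=6371·c=11746.080 ≈ 11746.1 km; running total=20742.3 km
Leg 2 bearing: y=sinΔλ·cosφ2=-0.83147352, x=cosφ1·sinφ2-sinφ1·cosφ2·cosΔλ=0.48581561; θ=atan2(y, x)=-59.7030° <0 so +360° → 300.2970° ≈ 300.3°
Leg 3: φ1=0.2547448, φ2=0.4396048, Δφ=0.1848600, Δλ=-1.1465103 rad; a=sin²(Δφ/2)+cosφ1·cosφ2·sin²(Δλ/2)=0.2661239057; c=2·atan2(√a, √(1-a))=1.084050442; dist=6371·c=6906.485 ≈ 6906.5 km; running total=27648.8 km
Leg 3 bearing: y=sinΔλ·cosφ2=-0.82468328, x=cosφ1·sinφ2-sinφ1·cosφ2·cosΔλ=0.31797073; θ=atan2(y, x)=-68.9150° <0 so +360° → 291.0850° ≈ 291.1°
Leg 4: φ1=0.4396048, φ2=0.3336686, Δφ=-0.1059362, Δλ=0.3067591 rad; a=sin²(Δφ/2)+cosφ1·cosφ2·sin²(Δλ/2)=0.0227601373; c=2·atan2(√a, √(1-a))=0.302885715; dist=6371·c=1929.685 ≈ 1929.7 km; running total=29578.5 km
Leg 4 bearing: y=sinΔλ·cosφ2=0.28531607, x=cosφ1·sinφ2-sinφ1·cosφ2·cosΔλ=-0.08696662; θ=atan2(y, x)=106.9516° ≈ 107.0°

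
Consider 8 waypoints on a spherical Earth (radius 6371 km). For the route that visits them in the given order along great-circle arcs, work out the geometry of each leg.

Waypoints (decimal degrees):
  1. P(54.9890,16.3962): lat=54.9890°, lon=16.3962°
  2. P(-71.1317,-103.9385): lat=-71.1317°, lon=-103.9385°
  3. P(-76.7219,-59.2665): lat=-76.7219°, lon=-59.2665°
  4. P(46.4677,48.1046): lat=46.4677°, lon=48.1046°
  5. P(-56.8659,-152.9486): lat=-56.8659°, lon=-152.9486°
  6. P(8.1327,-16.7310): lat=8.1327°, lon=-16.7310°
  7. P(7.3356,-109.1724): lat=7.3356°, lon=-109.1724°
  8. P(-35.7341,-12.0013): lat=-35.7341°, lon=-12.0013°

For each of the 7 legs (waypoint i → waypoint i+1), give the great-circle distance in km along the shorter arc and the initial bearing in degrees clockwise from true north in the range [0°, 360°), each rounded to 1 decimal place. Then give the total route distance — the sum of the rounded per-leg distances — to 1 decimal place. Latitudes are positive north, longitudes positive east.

Leg 1: dist=16714.0 km, bearing=214.3°
Leg 2: dist=1461.9 km, bearing=134.8°
Leg 3: dist=15437.9 km, bearing=92.9°
Leg 4: dist=18172.0 km, bearing=136.5°
Leg 5: dist=13410.7 km, bearing=127.3°
Leg 6: dist=10158.9 km, bearing=277.6°
Leg 7: dist=11128.7 km, bearing=125.1°
Total: 86484.1 km

Leg 1: φ1=0.9597391, φ2=-1.2414824, Δφ=-2.2012215, Δλ=-2.1002367 rad; a=sin²(Δφ/2)+cosφ1·cosφ2·sin²(Δλ/2)=0.9343691437; c=2·atan2(√a, √(1-a))=2.623445410; dist=6371·c=16713.971 ≈ 16714.0 km; running total=16714.0 km
Leg 1 bearing: y=sinΔλ·cosφ2=-0.27911801, x=cosφ1·sinφ2-sinφ1·cosφ2·cosΔλ=-0.40912947; θ=atan2(y, x)=-145.6972° <0 so +360° → 214.3028° ≈ 214.3°
Leg 2: φ1=-1.2414824, φ2=-1.3390498, Δφ=-0.0975674, Δλ=0.7796735 rad; a=sin²(Δφ/2)+cosφ1·cosφ2·sin²(Δλ/2)=0.0131055843; c=2·atan2(√a, √(1-a))=0.229462328; dist=6371·c=1461.904 ≈ 1461.9 km; running total=18175.9 km
Leg 2 bearing: y=sinΔλ·cosφ2=0.16147431, x=cosφ1·sinφ2-sinφ1·cosφ2·cosΔλ=-0.16019163; θ=atan2(y, x)=134.7715° ≈ 134.8°
Leg 3: φ1=-1.3390498, φ2=0.8110144, Δφ=2.1500641, Δλ=1.8739792 rad; a=sin²(Δφ/2)+cosφ1·cosφ2·sin²(Δλ/2)=0.8764175753; c=2·atan2(√a, √(1-a))=2.423155231; dist=6371·c=15437.922 ≈ 15437.9 km; running total=33613.8 km
Leg 3 bearing: y=sinΔλ·cosφ2=0.65734961, x=cosφ1·sinφ2-sinφ1·cosφ2·cosΔλ=-0.03362627; θ=atan2(y, x)=92.9284° ≈ 92.9°
Leg 4: φ1=0.8110144, φ2=-0.9924972, Δφ=-1.8035115, Δλ=-3.5090403 rad; a=sin²(Δφ/2)+cosφ1·cosφ2·sin²(Δλ/2)=0.9792230920; c=2·atan2(√a, √(1-a))=2.852300985; dist=6371·c=18172.010 ≈ 18172.0 km; running total=51785.8 km
Leg 4 bearing: y=sinΔλ·cosφ2=0.19635781, x=cosφ1·sinφ2-sinφ1·cosφ2·cosΔλ=-0.20694087; θ=atan2(y, x)=136.5032° ≈ 136.5°
Leg 5: φ1=-0.9924972, φ2=0.1419424, Δφ=1.1344396, Δλ=2.3774456 rad; a=sin²(Δφ/2)+cosφ1·cosφ2·sin²(Δλ/2)=0.7545623994; c=2·atan2(√a, √(1-a))=2.104963954; dist=6371·c=13410.725 ≈ 13410.7 km; running total=65196.5 km
Leg 5 bearing: y=sinΔλ·cosφ2=0.68496283, x=cosφ1·sinφ2-sinφ1·cosφ2·cosΔλ=-0.52116970; θ=atan2(y, x)=127.2665° ≈ 127.3°
Leg 6: φ1=0.1419424, φ2=0.1280304, Δφ=-0.0139120, Δλ=-1.6134068 rad; a=sin²(Δφ/2)+cosφ1·cosφ2·sin²(Δλ/2)=0.5118807492; c=2·atan2(√a, √(1-a))=1.594560062; dist=6371·c=10158.942 ≈ 10158.9 km; running total=75355.4 km
Leg 6 bearing: y=sinΔλ·cosφ2=-0.99091504, x=cosφ1·sinφ2-sinφ1·cosφ2·cosΔλ=0.13237361; θ=atan2(y, x)=-82.3911° <0 so +360° → 277.6089° ≈ 277.6°
Leg 7: φ1=0.1280304, φ2=-0.6236777, Δφ=-0.7517081, Δλ=1.6959556 rad; a=sin²(Δφ/2)+cosφ1·cosφ2·sin²(Δλ/2)=0.5875353368; c=2·atan2(√a, √(1-a))=1.746773877; dist=6371·c=11128.696 ≈ 11128.7 km; running total=86484.1 km
Leg 7 bearing: y=sinΔλ·cosφ2=0.80538652, x=cosφ1·sinφ2-sinφ1·cosφ2·cosΔλ=-0.56630629; θ=atan2(y, x)=125.1129° ≈ 125.1°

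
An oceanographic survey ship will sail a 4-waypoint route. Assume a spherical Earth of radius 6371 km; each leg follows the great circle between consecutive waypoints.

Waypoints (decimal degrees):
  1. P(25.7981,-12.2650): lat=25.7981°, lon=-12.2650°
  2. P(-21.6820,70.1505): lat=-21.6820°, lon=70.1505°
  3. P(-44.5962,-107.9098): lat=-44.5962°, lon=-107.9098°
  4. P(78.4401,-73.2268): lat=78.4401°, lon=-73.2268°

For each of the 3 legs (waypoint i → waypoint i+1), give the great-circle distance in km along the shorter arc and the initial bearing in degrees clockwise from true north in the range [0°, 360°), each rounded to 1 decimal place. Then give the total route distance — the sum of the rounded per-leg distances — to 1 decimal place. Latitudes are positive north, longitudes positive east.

Leg 1: φ1=0.4502618, φ2=-0.3784223, Δφ=-0.8286841, Δλ=1.4384218 rad; a=sin²(Δφ/2)+cosφ1·cosφ2·sin²(Δλ/2)=0.5251807174; c=2·atan2(√a, √(1-a))=1.621179074; dist=6371·c=10328.532 ≈ 10328.5 km; running total=10328.5 km
Leg 1 bearing: y=sinΔλ·cosφ2=0.92111895, x=cosφ1·sinφ2-sinφ1·cosφ2·cosΔλ=-0.38600985; θ=atan2(y, x)=112.7369° ≈ 112.7°
Leg 2: φ1=-0.3784223, φ2=-0.7783505, Δφ=-0.3999282, Δλ=-3.1077385 rad; a=sin²(Δφ/2)+cosφ1·cosφ2·sin²(Δλ/2)=0.7009584963; c=2·atan2(√a, √(1-a))=1.984405740; dist=6371·c=12642.649 ≈ 12642.6 km; running total=22971.1 km
Leg 2 bearing: y=sinΔλ·cosφ2=-0.02410201, x=cosφ1·sinφ2-sinφ1·cosφ2·cosΔλ=-0.91535885; θ=atan2(y, x)=-178.4917° <0 so +360° → 181.5083° ≈ 181.5°
Leg 3: φ1=-0.7783505, φ2=1.3690380, Δφ=2.1473885, Δλ=0.6053325 rad; a=sin²(Δφ/2)+cosφ1·cosφ2·sin²(Δλ/2)=0.7852625628; c=2·atan2(√a, √(1-a))=2.177941439; dist=6371·c=13875.665 ≈ 13875.7 km; running total=36846.8 km
Leg 3 bearing: y=sinΔλ·cosφ2=0.11403034, x=cosφ1·sinφ2-sinφ1·cosφ2·cosΔλ=0.81332537; θ=atan2(y, x)=7.9810° ≈ 8.0°

Leg 1: dist=10328.5 km, bearing=112.7°
Leg 2: dist=12642.6 km, bearing=181.5°
Leg 3: dist=13875.7 km, bearing=8.0°
Total: 36846.8 km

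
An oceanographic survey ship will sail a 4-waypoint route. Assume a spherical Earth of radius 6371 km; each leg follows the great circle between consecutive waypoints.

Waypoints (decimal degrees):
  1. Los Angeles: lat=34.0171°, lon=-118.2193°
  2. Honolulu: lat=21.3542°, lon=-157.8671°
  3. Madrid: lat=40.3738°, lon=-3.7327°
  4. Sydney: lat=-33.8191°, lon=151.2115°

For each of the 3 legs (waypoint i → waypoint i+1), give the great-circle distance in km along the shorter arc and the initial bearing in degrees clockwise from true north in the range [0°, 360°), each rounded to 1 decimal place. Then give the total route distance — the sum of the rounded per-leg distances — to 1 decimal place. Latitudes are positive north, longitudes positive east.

Leg 1: φ1=0.5937104, φ2=0.3727011, Δφ=-0.2210093, Δλ=-0.6919847 rad; a=sin²(Δφ/2)+cosφ1·cosφ2·sin²(Δλ/2)=0.1009450419; c=2·atan2(√a, √(1-a))=0.646644666; dist=6371·c=4119.773 ≈ 4119.8 km; running total=4119.8 km
Leg 1 bearing: y=sinΔλ·cosφ2=-0.59426152, x=cosφ1·sinφ2-sinφ1·cosφ2·cosΔλ=-0.09936706; θ=atan2(y, x)=-99.4927° <0 so +360° → 260.5073° ≈ 260.5°
Leg 2: φ1=0.3727011, φ2=0.7046557, Δφ=0.3319546, Δλ=2.6901528 rad; a=sin²(Δφ/2)+cosφ1·cosφ2·sin²(Δλ/2)=0.7012884054; c=2·atan2(√a, √(1-a))=1.985126435; dist=6371·c=12647.241 ≈ 12647.2 km; running total=16767.0 km
Leg 2 bearing: y=sinΔλ·cosφ2=0.33235920, x=cosφ1·sinφ2-sinφ1·cosφ2·cosΔλ=0.85291809; θ=atan2(y, x)=21.2895° ≈ 21.3°
Leg 3: φ1=0.7046557, φ2=-0.5902546, Δφ=-1.2949104, Δλ=2.7042864 rad; a=sin²(Δφ/2)+cosφ1·cosφ2·sin²(Δλ/2)=0.9669509036; c=2·atan2(√a, √(1-a))=2.775971350; dist=6371·c=17685.713 ≈ 17685.7 km; running total=34452.7 km
Leg 3 bearing: y=sinΔλ·cosφ2=0.35184396, x=cosφ1·sinφ2-sinφ1·cosφ2·cosΔλ=0.06350784; θ=atan2(y, x)=79.7683° ≈ 79.8°

Leg 1: dist=4119.8 km, bearing=260.5°
Leg 2: dist=12647.2 km, bearing=21.3°
Leg 3: dist=17685.7 km, bearing=79.8°
Total: 34452.7 km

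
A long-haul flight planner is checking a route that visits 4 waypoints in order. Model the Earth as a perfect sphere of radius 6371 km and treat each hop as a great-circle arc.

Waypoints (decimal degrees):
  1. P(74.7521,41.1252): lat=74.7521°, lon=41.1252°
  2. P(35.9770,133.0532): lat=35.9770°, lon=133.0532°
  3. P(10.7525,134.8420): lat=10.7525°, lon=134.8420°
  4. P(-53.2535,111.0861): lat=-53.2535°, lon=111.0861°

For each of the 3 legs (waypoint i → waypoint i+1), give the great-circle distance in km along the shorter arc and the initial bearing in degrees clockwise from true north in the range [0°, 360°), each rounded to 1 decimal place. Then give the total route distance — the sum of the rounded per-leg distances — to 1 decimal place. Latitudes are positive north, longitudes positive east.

Leg 1: dist=6223.6 km, bearing=77.4°
Leg 2: dist=2810.6 km, bearing=175.9°
Leg 3: dist=7465.7 km, bearing=195.2°
Total: 16499.9 km

Leg 1: φ1=1.3046703, φ2=0.6279171, Δφ=-0.6767532, Δλ=1.6044463 rad; a=sin²(Δφ/2)+cosφ1·cosφ2·sin²(Δλ/2)=0.2201901593; c=2·atan2(√a, √(1-a))=0.976869505; dist=6371·c=6223.636 ≈ 6223.6 km; running total=6223.6 km
Leg 1 bearing: y=sinΔλ·cosφ2=0.80879476, x=cosφ1·sinφ2-sinφ1·cosφ2·cosΔλ=0.18076740; θ=atan2(y, x)=77.4013° ≈ 77.4°
Leg 2: φ1=0.6279171, φ2=0.1876665, Δφ=-0.4402506, Δλ=0.0312204 rad; a=sin²(Δφ/2)+cosφ1·cosφ2·sin²(Δλ/2)=0.0478712679; c=2·atan2(√a, √(1-a))=0.441158830; dist=6371·c=2810.623 ≈ 2810.6 km; running total=9034.2 km
Leg 2 bearing: y=sinΔλ·cosφ2=0.03066731, x=cosφ1·sinφ2-sinφ1·cosφ2·cosΔλ=-0.42588491; θ=atan2(y, x)=175.8813° ≈ 175.9°
Leg 3: φ1=0.1876665, φ2=-0.9294489, Δφ=-1.1171154, Δλ=-0.4146187 rad; a=sin²(Δφ/2)+cosφ1·cosφ2·sin²(Δλ/2)=0.3057624185; c=2·atan2(√a, √(1-a))=1.171820119; dist=6371·c=7465.666 ≈ 7465.7 km; running total=16499.9 km
Leg 3 bearing: y=sinΔλ·cosφ2=-0.24100993, x=cosφ1·sinφ2-sinφ1·cosφ2·cosΔλ=-0.88938252; θ=atan2(y, x)=-164.8378° <0 so +360° → 195.1622° ≈ 195.2°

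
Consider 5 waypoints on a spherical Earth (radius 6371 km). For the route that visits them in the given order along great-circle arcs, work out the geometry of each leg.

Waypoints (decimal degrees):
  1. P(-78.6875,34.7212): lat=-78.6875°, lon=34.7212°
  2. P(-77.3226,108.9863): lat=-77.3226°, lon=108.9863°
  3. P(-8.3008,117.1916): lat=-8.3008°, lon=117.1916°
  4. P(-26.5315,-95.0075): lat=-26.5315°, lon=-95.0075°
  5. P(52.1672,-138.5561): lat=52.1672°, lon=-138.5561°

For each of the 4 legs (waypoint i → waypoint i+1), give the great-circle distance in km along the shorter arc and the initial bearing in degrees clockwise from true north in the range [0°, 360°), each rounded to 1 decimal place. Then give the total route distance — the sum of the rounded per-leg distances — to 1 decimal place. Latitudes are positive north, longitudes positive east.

Leg 1: dist=1607.4 km, bearing=122.2°
Leg 2: dist=7690.0 km, bearing=8.7°
Leg 3: dist=14812.2 km, bearing=139.1°
Leg 4: dist=9721.1 km, bearing=335.0°
Total: 33830.7 km

Leg 1: φ1=-1.3733560, φ2=-1.3495340, Δφ=0.0238220, Δλ=1.2961705 rad; a=sin²(Δφ/2)+cosφ1·cosφ2·sin²(Δλ/2)=0.0158294105; c=2·atan2(√a, √(1-a))=0.252298604; dist=6371·c=1607.394 ≈ 1607.4 km; running total=1607.4 km
Leg 1 bearing: y=sinΔλ·cosφ2=0.21123746, x=cosφ1·sinφ2-sinφ1·cosφ2·cosΔλ=-0.13301916; θ=atan2(y, x)=122.1992° ≈ 122.2°
Leg 2: φ1=-1.3495340, φ2=-0.1448763, Δφ=1.2046577, Δλ=0.1432095 rad; a=sin²(Δφ/2)+cosφ1·cosφ2·sin²(Δλ/2)=0.3221051848; c=2·atan2(√a, √(1-a))=1.207037479; dist=6371·c=7690.036 ≈ 7690.0 km; running total=9297.4 km
Leg 2 bearing: y=sinΔλ·cosφ2=0.14122532, x=cosφ1·sinφ2-sinφ1·cosφ2·cosΔλ=0.92383394; θ=atan2(y, x)=8.6914° ≈ 8.7°
Leg 3: φ1=-0.1448763, φ2=-0.4630620, Δφ=-0.3181857, Δλ=-3.7035730 rad; a=sin²(Δφ/2)+cosφ1·cosφ2·sin²(Δλ/2)=0.8423335553; c=2·atan2(√a, √(1-a))=2.324943199; dist=6371·c=14812.213 ≈ 14812.2 km; running total=24109.6 km
Leg 3 bearing: y=sinΔλ·cosφ2=0.47674661, x=cosφ1·sinφ2-sinφ1·cosφ2·cosΔλ=-0.55131082; θ=atan2(y, x)=139.1484° ≈ 139.1°
Leg 4: φ1=-0.4630620, φ2=0.9104894, Δφ=1.3735514, Δλ=-0.7600665 rad; a=sin²(Δφ/2)+cosφ1·cosφ2·sin²(Δλ/2)=0.4775286533; c=2·atan2(√a, √(1-a))=1.525838490; dist=6371·c=9721.117 ≈ 9721.1 km; running total=33830.7 km
Leg 4 bearing: y=sinΔλ·cosφ2=-0.42258591, x=cosφ1·sinφ2-sinφ1·cosφ2·cosΔλ=0.90520788; θ=atan2(y, x)=-25.0250° <0 so +360° → 334.9750° ≈ 335.0°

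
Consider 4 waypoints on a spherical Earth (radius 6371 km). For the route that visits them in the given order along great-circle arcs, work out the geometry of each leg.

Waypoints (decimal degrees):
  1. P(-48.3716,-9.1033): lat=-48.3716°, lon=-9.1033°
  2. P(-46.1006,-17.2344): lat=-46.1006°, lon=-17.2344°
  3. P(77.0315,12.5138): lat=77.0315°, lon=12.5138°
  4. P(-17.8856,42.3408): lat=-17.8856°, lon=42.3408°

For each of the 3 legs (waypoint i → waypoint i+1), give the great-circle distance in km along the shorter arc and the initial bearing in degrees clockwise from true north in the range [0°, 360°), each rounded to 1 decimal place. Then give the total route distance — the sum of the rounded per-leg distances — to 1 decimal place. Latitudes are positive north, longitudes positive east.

Leg 1: φ1=-0.8442437, φ2=-0.8046073, Δφ=0.0396364, Δλ=-0.1419145 rad; a=sin²(Δφ/2)+cosφ1·cosφ2·sin²(Δλ/2)=0.0027080074; c=2·atan2(√a, √(1-a))=0.104124069; dist=6371·c=663.374 ≈ 663.4 km; running total=663.4 km
Leg 1 bearing: y=sinΔλ·cosφ2=-0.09807271, x=cosφ1·sinφ2-sinφ1·cosφ2·cosΔλ=0.03441569; θ=atan2(y, x)=-70.6630° <0 so +360° → 289.3370° ≈ 289.3°
Leg 2: φ1=-0.8046073, φ2=1.3444533, Δφ=2.1490606, Δλ=0.5192040 rad; a=sin²(Δφ/2)+cosφ1·cosφ2·sin²(Δλ/2)=0.7835390708; c=2·atan2(√a, √(1-a))=2.173750441; dist=6371·c=13848.964 ≈ 13849.0 km; running total=14512.4 km
Leg 2 bearing: y=sinΔλ·cosφ2=0.11135247, x=cosφ1·sinφ2-sinφ1·cosφ2·cosΔλ=0.81610233; θ=atan2(y, x)=7.7697° ≈ 7.8°
Leg 3: φ1=1.3444533, φ2=-0.3121626, Δφ=-1.6566159, Δλ=0.5205794 rad; a=sin²(Δφ/2)+cosφ1·cosφ2·sin²(Δλ/2)=0.5570028050; c=2·atan2(√a, √(1-a))=1.685050353; dist=6371·c=10735.456 ≈ 10735.5 km; running total=25247.9 km
Leg 3 bearing: y=sinΔλ·cosφ2=0.47334512, x=cosφ1·sinφ2-sinφ1·cosφ2·cosΔλ=-0.87346844; θ=atan2(y, x)=151.5461° ≈ 151.5°

Leg 1: dist=663.4 km, bearing=289.3°
Leg 2: dist=13849.0 km, bearing=7.8°
Leg 3: dist=10735.5 km, bearing=151.5°
Total: 25247.9 km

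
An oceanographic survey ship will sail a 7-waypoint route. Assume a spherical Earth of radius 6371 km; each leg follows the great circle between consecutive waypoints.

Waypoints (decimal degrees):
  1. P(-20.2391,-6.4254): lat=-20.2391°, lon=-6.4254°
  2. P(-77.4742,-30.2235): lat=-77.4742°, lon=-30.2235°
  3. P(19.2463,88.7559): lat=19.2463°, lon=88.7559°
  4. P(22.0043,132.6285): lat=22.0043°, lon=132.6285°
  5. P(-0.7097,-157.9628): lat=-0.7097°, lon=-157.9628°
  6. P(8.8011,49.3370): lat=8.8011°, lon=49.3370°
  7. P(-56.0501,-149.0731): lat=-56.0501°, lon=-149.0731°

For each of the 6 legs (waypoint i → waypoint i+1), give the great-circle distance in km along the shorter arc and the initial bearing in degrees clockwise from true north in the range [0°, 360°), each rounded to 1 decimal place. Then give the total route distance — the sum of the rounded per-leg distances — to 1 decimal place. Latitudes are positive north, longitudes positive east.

Leg 1: dist=6494.5 km, bearing=185.9°
Leg 2: dist=12776.0 km, bearing=114.4°
Leg 3: dist=4560.8 km, bearing=78.3°
Leg 4: dist=7922.8 km, bearing=98.7°
Leg 5: dist=16861.6 km, bearing=287.4°
Leg 6: dist=14520.3 km, bearing=166.6°
Total: 63136.0 km

Leg 1: φ1=-0.3532389, φ2=-1.3521799, Δφ=-0.9989409, Δλ=-0.4153552 rad; a=sin²(Δφ/2)+cosφ1·cosφ2·sin²(Δλ/2)=0.2380544179; c=2·atan2(√a, √(1-a))=1.019383514; dist=6371·c=6494.492 ≈ 6494.5 km; running total=6494.5 km
Leg 1 bearing: y=sinΔλ·cosφ2=-0.08751401, x=cosφ1·sinφ2-sinφ1·cosφ2·cosΔλ=-0.84727761; θ=atan2(y, x)=-174.1029° <0 so +360° → 185.8971° ≈ 185.9°
Leg 2: φ1=-1.3521799, φ2=0.3359113, Δφ=1.6880912, Δλ=2.0765823 rad; a=sin²(Δφ/2)+cosφ1·cosφ2·sin²(Δλ/2)=0.7104940927; c=2·atan2(√a, √(1-a))=2.005330802; dist=6371·c=12775.963 ≈ 12776.0 km; running total=19270.5 km
Leg 2 bearing: y=sinΔλ·cosφ2=0.82590199, x=cosφ1·sinφ2-sinφ1·cosφ2·cosΔλ=-0.37503979; θ=atan2(y, x)=114.4227° ≈ 114.4°
Leg 3: φ1=0.3359113, φ2=0.3840475, Δφ=0.0481362, Δλ=0.7657213 rad; a=sin²(Δφ/2)+cosφ1·cosφ2·sin²(Δλ/2)=0.1227400831; c=2·atan2(√a, √(1-a))=0.715874167; dist=6371·c=4560.834 ≈ 4560.8 km; running total=23831.3 km
Leg 3 bearing: y=sinΔλ·cosφ2=0.64257193, x=cosφ1·sinφ2-sinφ1·cosφ2·cosΔλ=0.13342090; θ=atan2(y, x)=78.2700° ≈ 78.3°
Leg 4: φ1=0.3840475, φ2=-0.0123866, Δφ=-0.3964341, Δλ=-5.0717750 rad; a=sin²(Δφ/2)+cosφ1·cosφ2·sin²(Δλ/2)=0.3392928210; c=2·atan2(√a, √(1-a))=1.243573606; dist=6371·c=7922.807 ≈ 7922.8 km; running total=31754.1 km
Leg 4 bearing: y=sinΔλ·cosφ2=0.93604114, x=cosφ1·sinφ2-sinφ1·cosφ2·cosΔλ=-0.14324733; θ=atan2(y, x)=98.7008° ≈ 98.7°
Leg 5: φ1=-0.0123866, φ2=0.1536082, Δφ=0.1659948, Δλ=3.6180640 rad; a=sin²(Δφ/2)+cosφ1·cosφ2·sin²(Δλ/2)=0.9399917684; c=2·atan2(√a, √(1-a))=2.646623867; dist=6371·c=16861.641 ≈ 16861.6 km; running total=48615.7 km
Leg 5 bearing: y=sinΔλ·cosφ2=-0.45324609, x=cosφ1·sinφ2-sinφ1·cosφ2·cosΔλ=0.14211598; θ=atan2(y, x)=-72.5911° <0 so +360° → 287.4089° ≈ 287.4°
Leg 6: φ1=0.1536082, φ2=-0.9782588, Δφ=-1.1318670, Δλ=-3.4629095 rad; a=sin²(Δφ/2)+cosφ1·cosφ2·sin²(Δλ/2)=0.8252839610; c=2·atan2(√a, √(1-a))=2.279128333; dist=6371·c=14520.327 ≈ 14520.3 km; running total=63136.0 km
Leg 6 bearing: y=sinΔλ·cosφ2=0.17637322, x=cosφ1·sinφ2-sinφ1·cosφ2·cosΔλ=-0.73868387; θ=atan2(y, x)=166.5711° ≈ 166.6°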